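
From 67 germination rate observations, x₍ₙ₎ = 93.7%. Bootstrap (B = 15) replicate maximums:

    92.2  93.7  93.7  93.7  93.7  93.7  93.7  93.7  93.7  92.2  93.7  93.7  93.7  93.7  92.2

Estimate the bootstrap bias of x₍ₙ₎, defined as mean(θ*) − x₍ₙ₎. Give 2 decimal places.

mean(θ*) = (92.2 + 93.7 + 93.7 + 93.7 + 93.7 + 93.7 + 93.7 + 93.7 + 93.7 + 92.2 + 93.7 + 93.7 + 93.7 + 93.7 + 92.2) / 15 = 93.400
bias = 93.400 − 93.7

bias = −0.30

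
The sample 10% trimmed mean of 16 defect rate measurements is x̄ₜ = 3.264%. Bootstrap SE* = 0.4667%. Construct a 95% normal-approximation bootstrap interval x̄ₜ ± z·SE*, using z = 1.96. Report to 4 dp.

(2.3493, 4.1787)

Margin = 1.96 × 0.4667 = 0.91473
Interval: 3.264 ± 0.91473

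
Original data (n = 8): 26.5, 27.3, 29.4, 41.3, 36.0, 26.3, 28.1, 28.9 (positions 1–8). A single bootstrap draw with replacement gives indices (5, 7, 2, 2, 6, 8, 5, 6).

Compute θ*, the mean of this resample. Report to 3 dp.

Resample values: 36.0, 28.1, 27.3, 27.3, 26.3, 28.9, 36.0, 26.3.
Mean = (36.0 + 28.1 + 27.3 + 27.3 + 26.3 + 28.9 + 36.0 + 26.3) / 8 = 236.20 / 8 = 29.525

θ* = 29.525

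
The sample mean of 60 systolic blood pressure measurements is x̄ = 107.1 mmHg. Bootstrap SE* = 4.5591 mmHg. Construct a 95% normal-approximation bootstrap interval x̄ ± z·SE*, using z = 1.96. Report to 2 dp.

Margin = 1.96 × 4.5591 = 8.936
Interval: 107.1 ± 8.936

(98.16, 116.04)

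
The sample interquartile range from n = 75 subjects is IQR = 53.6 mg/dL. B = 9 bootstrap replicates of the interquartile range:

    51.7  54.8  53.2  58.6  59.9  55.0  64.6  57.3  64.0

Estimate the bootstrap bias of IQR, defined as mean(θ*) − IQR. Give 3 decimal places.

mean(θ*) = (51.7 + 54.8 + 53.2 + 58.6 + 59.9 + 55.0 + 64.6 + 57.3 + 64.0) / 9 = 57.6778
bias = 57.6778 − 53.6

bias = +4.078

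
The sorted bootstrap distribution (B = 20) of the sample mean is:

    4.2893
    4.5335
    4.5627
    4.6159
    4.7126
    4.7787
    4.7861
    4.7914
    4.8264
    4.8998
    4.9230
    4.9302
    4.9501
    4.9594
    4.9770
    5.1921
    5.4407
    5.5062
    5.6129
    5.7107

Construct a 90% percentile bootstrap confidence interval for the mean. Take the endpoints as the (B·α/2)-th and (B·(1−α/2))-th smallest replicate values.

(4.2893, 5.6129)

α = 0.10; lower rank = 20 × 0.050 = 1; upper rank = 20 × 0.950 = 19.
The 1st smallest replicate is 4.2893; the 19th is 5.6129.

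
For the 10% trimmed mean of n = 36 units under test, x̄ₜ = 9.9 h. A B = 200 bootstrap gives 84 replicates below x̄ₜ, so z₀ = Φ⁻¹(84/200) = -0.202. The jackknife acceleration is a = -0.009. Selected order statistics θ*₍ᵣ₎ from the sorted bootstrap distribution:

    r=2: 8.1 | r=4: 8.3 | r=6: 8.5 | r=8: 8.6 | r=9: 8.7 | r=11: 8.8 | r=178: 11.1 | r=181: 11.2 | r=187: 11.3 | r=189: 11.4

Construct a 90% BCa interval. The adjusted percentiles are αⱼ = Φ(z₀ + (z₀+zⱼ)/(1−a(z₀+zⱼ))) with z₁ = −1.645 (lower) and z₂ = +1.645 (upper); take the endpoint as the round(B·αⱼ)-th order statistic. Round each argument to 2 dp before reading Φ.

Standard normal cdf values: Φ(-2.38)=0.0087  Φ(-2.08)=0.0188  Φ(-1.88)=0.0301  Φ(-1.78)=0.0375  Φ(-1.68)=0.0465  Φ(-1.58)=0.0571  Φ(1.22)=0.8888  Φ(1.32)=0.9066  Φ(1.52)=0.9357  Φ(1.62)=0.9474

(8.3, 11.1)

Lower: z₀ + z₁ = -0.202 + (-1.645) = -1.847; 1 − a(z₀+z₁) = 1 − (-0.009)(-1.847) = 0.9834; argument = -0.202 + (-1.847)/0.9834 = -2.0802 → -2.08.
α₁ = Φ(-2.08) = 0.0188; rank = round(200 × 0.0188) = 4; θ*₍4₎ = 8.3.
Upper: z₀ + z₂ = 1.443; 1 − a(z₀+z₂) = 1.0130; argument = 1.2225 → 1.22; α₂ = 0.8888; rank = 178; θ*₍178₎ = 11.1.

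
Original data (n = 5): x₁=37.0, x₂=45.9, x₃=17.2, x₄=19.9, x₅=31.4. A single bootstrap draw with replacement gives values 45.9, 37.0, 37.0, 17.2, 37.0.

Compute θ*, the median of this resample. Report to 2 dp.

θ* = 37.00

Sorted: 17.2, 37.0, 37.0, 37.0, 45.9
Median = middle value = 37.00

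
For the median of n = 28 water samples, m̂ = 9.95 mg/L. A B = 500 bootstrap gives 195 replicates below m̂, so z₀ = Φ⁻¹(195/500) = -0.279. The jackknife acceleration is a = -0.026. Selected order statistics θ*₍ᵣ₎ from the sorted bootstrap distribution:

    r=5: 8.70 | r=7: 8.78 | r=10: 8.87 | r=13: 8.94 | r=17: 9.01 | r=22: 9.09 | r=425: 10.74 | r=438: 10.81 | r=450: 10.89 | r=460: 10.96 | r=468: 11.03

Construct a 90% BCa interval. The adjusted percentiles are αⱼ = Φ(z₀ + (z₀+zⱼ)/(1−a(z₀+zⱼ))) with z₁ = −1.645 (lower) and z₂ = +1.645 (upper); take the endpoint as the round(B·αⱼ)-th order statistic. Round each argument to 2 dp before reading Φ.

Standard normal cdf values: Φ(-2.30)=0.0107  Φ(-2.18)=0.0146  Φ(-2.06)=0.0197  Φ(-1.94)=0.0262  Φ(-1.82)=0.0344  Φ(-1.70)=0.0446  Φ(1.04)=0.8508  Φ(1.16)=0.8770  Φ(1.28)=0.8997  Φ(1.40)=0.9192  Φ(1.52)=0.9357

(8.70, 10.74)

Lower: z₀ + z₁ = -0.279 + (-1.645) = -1.924; 1 − a(z₀+z₁) = 1 − (-0.026)(-1.924) = 0.9500; argument = -0.279 + (-1.924)/0.9500 = -2.3043 → -2.30.
α₁ = Φ(-2.30) = 0.0107; rank = round(500 × 0.0107) = 5; θ*₍5₎ = 8.70.
Upper: z₀ + z₂ = 1.366; 1 − a(z₀+z₂) = 1.0355; argument = 1.0401 → 1.04; α₂ = 0.8508; rank = 425; θ*₍425₎ = 10.74.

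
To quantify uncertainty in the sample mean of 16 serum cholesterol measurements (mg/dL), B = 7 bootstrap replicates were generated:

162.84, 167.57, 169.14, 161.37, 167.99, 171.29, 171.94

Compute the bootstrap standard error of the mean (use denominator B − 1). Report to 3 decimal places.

SE* = 4.006

Bootstrap SE is the standard deviation of the 7 replicate means.
Mean of replicates: (162.84 + 167.57 + 169.14 + 161.37 + 167.99 + 171.29 + 171.94) / 7 = 1172.1400 / 7 = 167.4486
Sum of squared deviations: (−4.6086)² + (+0.1214)² + (+1.6914)² + (−6.0786)² + (+0.5414)² + (+3.8414)² + (+4.4914)² = 96.2863
Variance = 96.2863 / 6 = 16.0477
SE* = √16.0477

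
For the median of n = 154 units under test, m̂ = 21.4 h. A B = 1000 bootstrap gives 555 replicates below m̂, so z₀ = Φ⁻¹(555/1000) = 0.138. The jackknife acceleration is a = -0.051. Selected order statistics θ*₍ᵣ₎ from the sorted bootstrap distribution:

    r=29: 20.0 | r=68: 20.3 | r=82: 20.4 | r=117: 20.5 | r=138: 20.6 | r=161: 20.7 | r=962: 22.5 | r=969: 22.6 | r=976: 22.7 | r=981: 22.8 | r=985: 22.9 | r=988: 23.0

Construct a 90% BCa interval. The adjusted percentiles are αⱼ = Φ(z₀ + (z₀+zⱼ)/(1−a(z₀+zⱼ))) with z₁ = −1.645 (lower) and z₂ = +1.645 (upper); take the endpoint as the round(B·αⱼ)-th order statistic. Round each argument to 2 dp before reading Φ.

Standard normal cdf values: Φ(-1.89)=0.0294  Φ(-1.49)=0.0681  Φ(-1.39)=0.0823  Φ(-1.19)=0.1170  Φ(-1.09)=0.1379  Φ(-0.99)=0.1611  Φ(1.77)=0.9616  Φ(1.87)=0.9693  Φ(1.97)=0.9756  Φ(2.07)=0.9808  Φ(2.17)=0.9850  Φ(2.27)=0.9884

Lower: z₀ + z₁ = 0.138 + (-1.645) = -1.507; 1 − a(z₀+z₁) = 1 − (-0.051)(-1.507) = 0.9231; argument = 0.138 + (-1.507)/0.9231 = -1.4945 → -1.49.
α₁ = Φ(-1.49) = 0.0681; rank = round(1000 × 0.0681) = 68; θ*₍68₎ = 20.3.
Upper: z₀ + z₂ = 1.783; 1 − a(z₀+z₂) = 1.0909; argument = 1.7724 → 1.77; α₂ = 0.9616; rank = 962; θ*₍962₎ = 22.5.

(20.3, 22.5)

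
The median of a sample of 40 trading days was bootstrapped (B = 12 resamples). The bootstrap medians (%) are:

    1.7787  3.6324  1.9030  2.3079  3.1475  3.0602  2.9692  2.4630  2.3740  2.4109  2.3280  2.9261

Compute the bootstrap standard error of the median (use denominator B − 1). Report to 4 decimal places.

Bootstrap SE is the standard deviation of the 12 replicate medians.
Mean of replicates: (1.7787 + 3.6324 + 1.9030 + 2.3079 + 3.1475 + 3.0602 + 2.9692 + 2.4630 + 2.3740 + 2.4109 + 2.3280 + 2.9261) / 12 = 31.30090 / 12 = 2.60841
Sum of squared deviations: (−0.82971)² + (+1.02399)² + (−0.70541)² + (−0.30051)² + (+0.53909)² + (+0.45179)² + (+0.36079)² + (−0.14541)² + (−0.23441)² + (−0.19751)² + (−0.28041)² + (+0.31769)² = 3.24444
Variance = 3.24444 / 11 = 0.29495
SE* = √0.29495

SE* = 0.5431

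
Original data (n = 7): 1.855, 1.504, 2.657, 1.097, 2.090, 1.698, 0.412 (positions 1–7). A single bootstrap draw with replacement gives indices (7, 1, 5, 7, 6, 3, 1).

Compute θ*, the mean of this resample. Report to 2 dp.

θ* = 1.57

Resample values: 0.412, 1.855, 2.090, 0.412, 1.698, 2.657, 1.855.
Mean = (0.412 + 1.855 + 2.090 + 0.412 + 1.698 + 2.657 + 1.855) / 7 = 10.9790 / 7 = 1.57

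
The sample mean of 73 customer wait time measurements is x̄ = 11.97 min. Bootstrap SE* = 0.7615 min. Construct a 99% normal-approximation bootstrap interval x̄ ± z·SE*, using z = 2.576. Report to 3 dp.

Margin = 2.576 × 0.7615 = 1.9616
Interval: 11.97 ± 1.9616

(10.008, 13.932)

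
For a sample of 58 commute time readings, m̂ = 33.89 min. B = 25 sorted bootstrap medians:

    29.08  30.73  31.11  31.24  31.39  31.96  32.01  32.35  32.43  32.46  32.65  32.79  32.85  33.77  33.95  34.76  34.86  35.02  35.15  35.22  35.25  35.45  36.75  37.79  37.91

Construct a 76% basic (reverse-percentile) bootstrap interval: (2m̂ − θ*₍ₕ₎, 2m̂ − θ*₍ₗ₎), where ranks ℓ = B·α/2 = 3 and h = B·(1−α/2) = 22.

(32.33, 36.67)

Percentile endpoints at ranks 3 and 22: θ*₍3₎ = 31.11, θ*₍22₎ = 35.45.
Basic interval reflects these around m̂:
  lower = 2 × 33.89 − 35.45 = 32.33
  upper = 2 × 33.89 − 31.11 = 36.67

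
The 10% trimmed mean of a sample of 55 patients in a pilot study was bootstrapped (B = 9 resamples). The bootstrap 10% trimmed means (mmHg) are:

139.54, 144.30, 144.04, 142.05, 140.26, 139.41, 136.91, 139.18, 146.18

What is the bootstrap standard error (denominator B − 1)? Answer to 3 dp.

SE* = 3.008

Bootstrap SE is the standard deviation of the 9 replicate 10% trimmed means.
Mean of replicates: (139.54 + 144.30 + 144.04 + 142.05 + 140.26 + 139.41 + 136.91 + 139.18 + 146.18) / 9 = 1271.8700 / 9 = 141.3189
Sum of squared deviations: (−1.7789)² + (+2.9811)² + (+2.7211)² + (+0.7311)² + (−1.0589)² + (−1.9089)² + (−4.4089)² + (−2.1389)² + (+4.8611)² = 72.3991
Variance = 72.3991 / 8 = 9.0499
SE* = √9.0499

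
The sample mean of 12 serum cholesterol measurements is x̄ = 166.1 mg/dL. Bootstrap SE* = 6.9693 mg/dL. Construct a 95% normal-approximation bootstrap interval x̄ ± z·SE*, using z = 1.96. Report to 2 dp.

Margin = 1.96 × 6.9693 = 13.660
Interval: 166.1 ± 13.660

(152.44, 179.76)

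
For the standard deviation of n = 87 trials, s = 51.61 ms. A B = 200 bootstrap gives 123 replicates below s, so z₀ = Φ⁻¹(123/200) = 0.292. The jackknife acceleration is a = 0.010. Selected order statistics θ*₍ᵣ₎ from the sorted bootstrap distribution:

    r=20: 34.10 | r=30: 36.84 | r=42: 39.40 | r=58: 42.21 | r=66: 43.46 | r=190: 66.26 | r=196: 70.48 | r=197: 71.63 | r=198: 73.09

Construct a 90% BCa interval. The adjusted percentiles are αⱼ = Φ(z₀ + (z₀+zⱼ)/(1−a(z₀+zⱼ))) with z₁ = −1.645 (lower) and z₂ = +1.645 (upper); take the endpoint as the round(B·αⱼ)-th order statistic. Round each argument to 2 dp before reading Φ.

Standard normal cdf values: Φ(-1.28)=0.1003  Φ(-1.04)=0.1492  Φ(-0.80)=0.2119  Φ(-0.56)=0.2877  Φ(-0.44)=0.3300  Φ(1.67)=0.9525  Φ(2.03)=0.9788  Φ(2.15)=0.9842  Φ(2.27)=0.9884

(36.84, 73.09)

Lower: z₀ + z₁ = 0.292 + (-1.645) = -1.353; 1 − a(z₀+z₁) = 1 − (0.010)(-1.353) = 1.0135; argument = 0.292 + (-1.353)/1.0135 = -1.0429 → -1.04.
α₁ = Φ(-1.04) = 0.1492; rank = round(200 × 0.1492) = 30; θ*₍30₎ = 36.84.
Upper: z₀ + z₂ = 1.937; 1 − a(z₀+z₂) = 0.9806; argument = 2.2673 → 2.27; α₂ = 0.9884; rank = 198; θ*₍198₎ = 73.09.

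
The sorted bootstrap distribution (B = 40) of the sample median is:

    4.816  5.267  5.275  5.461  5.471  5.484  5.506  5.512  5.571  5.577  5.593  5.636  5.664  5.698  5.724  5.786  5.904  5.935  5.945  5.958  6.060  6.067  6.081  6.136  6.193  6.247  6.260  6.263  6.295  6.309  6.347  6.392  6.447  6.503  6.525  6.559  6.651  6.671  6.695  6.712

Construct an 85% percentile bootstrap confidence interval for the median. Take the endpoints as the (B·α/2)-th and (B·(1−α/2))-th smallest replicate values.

α = 0.15; lower rank = 40 × 0.075 = 3; upper rank = 40 × 0.925 = 37.
The 3rd smallest replicate is 5.275; the 37th is 6.651.

(5.275, 6.651)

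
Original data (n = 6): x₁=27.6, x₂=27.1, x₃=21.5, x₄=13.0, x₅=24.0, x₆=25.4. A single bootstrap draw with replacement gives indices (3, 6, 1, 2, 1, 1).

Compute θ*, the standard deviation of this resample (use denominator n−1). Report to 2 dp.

Resample values: 21.5, 25.4, 27.6, 27.1, 27.6, 27.6.
Mean = 26.1333; sum of squared deviations = 29.3933
s² = 29.3933 / 5 = 5.8787
s = √5.8787 = 2.42

θ* = 2.42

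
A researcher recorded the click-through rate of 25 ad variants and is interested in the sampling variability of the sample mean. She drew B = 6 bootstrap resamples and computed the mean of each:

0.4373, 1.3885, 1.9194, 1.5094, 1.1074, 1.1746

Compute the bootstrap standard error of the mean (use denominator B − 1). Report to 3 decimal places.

SE* = 0.494

Bootstrap SE is the standard deviation of the 6 replicate means.
Mean of replicates: (0.4373 + 1.3885 + 1.9194 + 1.5094 + 1.1074 + 1.1746) / 6 = 7.53660 / 6 = 1.25610
Sum of squared deviations: (−0.81880)² + (+0.13240)² + (+0.66330)² + (+0.25330)² + (−0.14870)² + (−0.08150)² = 1.22084
Variance = 1.22084 / 5 = 0.24417
SE* = √0.24417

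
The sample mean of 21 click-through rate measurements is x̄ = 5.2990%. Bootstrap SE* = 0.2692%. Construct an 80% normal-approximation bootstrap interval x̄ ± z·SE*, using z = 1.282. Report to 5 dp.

(4.95389, 5.64411)

Margin = 1.282 × 0.2692 = 0.345114
Interval: 5.2990 ± 0.345114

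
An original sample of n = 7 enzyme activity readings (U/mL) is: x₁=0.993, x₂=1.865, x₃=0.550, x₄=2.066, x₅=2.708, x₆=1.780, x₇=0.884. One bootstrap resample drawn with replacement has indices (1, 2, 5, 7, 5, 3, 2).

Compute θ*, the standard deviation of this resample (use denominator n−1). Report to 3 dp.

θ* = 0.872

Resample values: 0.993, 1.865, 2.708, 0.884, 2.708, 0.550, 1.865.
Mean = 1.6533; sum of squared deviations = 4.5595
s² = 4.5595 / 6 = 0.7599
s = √0.7599 = 0.872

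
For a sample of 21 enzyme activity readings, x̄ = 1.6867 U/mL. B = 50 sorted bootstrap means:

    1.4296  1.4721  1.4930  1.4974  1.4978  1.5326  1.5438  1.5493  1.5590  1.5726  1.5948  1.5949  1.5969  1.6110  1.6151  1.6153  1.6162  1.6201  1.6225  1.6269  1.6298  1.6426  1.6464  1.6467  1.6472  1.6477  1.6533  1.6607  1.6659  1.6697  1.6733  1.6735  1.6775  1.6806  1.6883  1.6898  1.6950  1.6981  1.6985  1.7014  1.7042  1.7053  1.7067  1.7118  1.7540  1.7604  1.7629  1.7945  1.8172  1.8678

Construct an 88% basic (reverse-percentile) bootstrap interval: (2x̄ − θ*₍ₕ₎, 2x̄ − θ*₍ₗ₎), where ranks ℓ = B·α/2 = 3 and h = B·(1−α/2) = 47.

Percentile endpoints at ranks 3 and 47: θ*₍3₎ = 1.4930, θ*₍47₎ = 1.7629.
Basic interval reflects these around x̄:
  lower = 2 × 1.6867 − 1.7629 = 1.6105
  upper = 2 × 1.6867 − 1.4930 = 1.8804

(1.6105, 1.8804)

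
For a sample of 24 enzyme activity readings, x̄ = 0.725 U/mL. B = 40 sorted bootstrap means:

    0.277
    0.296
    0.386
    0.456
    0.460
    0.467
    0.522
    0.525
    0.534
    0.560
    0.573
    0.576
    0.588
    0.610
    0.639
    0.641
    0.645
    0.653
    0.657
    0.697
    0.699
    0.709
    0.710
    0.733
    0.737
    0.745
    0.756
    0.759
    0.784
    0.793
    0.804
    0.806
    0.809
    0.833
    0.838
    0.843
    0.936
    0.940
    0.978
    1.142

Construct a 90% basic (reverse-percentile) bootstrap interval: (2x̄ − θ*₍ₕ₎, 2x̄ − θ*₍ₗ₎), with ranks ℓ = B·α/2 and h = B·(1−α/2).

Percentile endpoints at ranks 2 and 38: θ*₍2₎ = 0.296, θ*₍38₎ = 0.940.
Basic interval reflects these around x̄:
  lower = 2 × 0.725 − 0.940 = 0.510
  upper = 2 × 0.725 − 0.296 = 1.154

(0.510, 1.154)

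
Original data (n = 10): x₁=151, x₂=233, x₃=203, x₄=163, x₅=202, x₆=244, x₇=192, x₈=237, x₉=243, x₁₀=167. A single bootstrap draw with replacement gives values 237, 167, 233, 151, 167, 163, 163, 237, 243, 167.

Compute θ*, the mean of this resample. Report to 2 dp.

Mean = (237 + 167 + 233 + 151 + 167 + 163 + 163 + 237 + 243 + 167) / 10 = 1928.0 / 10 = 192.80

θ* = 192.80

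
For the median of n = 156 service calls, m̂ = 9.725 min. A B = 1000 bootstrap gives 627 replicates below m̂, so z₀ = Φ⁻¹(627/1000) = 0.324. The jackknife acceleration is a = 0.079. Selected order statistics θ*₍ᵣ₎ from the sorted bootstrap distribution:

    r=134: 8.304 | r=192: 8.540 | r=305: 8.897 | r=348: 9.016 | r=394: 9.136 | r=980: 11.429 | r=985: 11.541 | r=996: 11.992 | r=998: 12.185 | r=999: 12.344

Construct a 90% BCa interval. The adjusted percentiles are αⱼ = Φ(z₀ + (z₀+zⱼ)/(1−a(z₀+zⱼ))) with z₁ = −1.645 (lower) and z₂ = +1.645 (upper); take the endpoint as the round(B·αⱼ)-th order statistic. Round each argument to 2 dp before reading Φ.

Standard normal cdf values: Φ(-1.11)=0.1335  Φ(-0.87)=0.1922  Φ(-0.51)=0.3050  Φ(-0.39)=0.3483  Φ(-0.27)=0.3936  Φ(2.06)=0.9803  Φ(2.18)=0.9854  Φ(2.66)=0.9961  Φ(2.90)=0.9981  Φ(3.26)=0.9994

(8.540, 11.992)

Lower: z₀ + z₁ = 0.324 + (-1.645) = -1.321; 1 − a(z₀+z₁) = 1 − (0.079)(-1.321) = 1.1044; argument = 0.324 + (-1.321)/1.1044 = -0.8722 → -0.87.
α₁ = Φ(-0.87) = 0.1922; rank = round(1000 × 0.1922) = 192; θ*₍192₎ = 8.540.
Upper: z₀ + z₂ = 1.969; 1 − a(z₀+z₂) = 0.8444; argument = 2.6557 → 2.66; α₂ = 0.9961; rank = 996; θ*₍996₎ = 11.992.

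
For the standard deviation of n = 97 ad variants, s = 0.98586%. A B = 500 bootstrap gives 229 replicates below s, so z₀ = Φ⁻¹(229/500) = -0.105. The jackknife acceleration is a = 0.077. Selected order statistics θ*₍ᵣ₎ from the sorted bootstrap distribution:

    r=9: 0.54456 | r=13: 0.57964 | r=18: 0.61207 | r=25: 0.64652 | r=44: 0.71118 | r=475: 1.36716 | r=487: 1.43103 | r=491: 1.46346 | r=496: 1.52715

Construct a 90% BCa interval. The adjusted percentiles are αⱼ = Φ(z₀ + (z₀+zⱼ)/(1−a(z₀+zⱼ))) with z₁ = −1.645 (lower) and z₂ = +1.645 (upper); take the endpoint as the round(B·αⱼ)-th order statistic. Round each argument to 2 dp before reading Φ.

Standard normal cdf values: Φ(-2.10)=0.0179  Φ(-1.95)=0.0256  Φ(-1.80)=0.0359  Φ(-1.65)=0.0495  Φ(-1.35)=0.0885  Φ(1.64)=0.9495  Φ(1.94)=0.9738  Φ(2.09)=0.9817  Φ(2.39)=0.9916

Lower: z₀ + z₁ = -0.105 + (-1.645) = -1.750; 1 − a(z₀+z₁) = 1 − (0.077)(-1.750) = 1.1347; argument = -0.105 + (-1.750)/1.1347 = -1.6472 → -1.65.
α₁ = Φ(-1.65) = 0.0495; rank = round(500 × 0.0495) = 25; θ*₍25₎ = 0.64652.
Upper: z₀ + z₂ = 1.540; 1 − a(z₀+z₂) = 0.8814; argument = 1.6422 → 1.64; α₂ = 0.9495; rank = 475; θ*₍475₎ = 1.36716.

(0.64652, 1.36716)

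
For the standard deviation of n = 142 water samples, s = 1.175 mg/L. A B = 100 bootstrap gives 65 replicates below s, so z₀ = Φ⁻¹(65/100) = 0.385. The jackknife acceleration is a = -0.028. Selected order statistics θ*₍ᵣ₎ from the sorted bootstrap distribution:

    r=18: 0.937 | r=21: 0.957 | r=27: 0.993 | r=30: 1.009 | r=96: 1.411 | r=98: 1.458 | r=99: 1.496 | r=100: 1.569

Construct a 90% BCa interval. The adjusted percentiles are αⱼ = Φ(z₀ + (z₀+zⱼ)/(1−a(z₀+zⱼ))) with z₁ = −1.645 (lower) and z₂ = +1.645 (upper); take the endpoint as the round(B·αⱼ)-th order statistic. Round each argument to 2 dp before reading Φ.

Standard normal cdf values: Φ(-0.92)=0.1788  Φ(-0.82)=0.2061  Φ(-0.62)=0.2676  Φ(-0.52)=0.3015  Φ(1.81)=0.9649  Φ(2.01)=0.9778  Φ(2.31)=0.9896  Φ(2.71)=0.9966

(0.937, 1.496)

Lower: z₀ + z₁ = 0.385 + (-1.645) = -1.260; 1 − a(z₀+z₁) = 1 − (-0.028)(-1.260) = 0.9647; argument = 0.385 + (-1.260)/0.9647 = -0.9211 → -0.92.
α₁ = Φ(-0.92) = 0.1788; rank = round(100 × 0.1788) = 18; θ*₍18₎ = 0.937.
Upper: z₀ + z₂ = 2.030; 1 − a(z₀+z₂) = 1.0568; argument = 2.3058 → 2.31; α₂ = 0.9896; rank = 99; θ*₍99₎ = 1.496.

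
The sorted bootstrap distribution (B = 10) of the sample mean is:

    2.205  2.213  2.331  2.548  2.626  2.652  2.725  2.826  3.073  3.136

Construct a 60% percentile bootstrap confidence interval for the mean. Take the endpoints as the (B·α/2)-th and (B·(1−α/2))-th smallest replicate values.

(2.213, 2.826)

α = 0.40; lower rank = 10 × 0.200 = 2; upper rank = 10 × 0.800 = 8.
The 2nd smallest replicate is 2.213; the 8th is 2.826.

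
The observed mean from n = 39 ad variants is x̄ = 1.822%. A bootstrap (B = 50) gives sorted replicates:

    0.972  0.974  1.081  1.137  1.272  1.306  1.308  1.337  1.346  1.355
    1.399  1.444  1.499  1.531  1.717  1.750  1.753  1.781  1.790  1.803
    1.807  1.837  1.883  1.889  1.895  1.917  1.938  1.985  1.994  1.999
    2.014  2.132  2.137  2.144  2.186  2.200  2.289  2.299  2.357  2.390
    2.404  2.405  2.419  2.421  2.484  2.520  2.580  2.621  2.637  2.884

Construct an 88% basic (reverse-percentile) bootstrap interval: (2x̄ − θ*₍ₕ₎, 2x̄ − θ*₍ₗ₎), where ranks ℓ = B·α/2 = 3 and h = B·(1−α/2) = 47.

(1.064, 2.563)

Percentile endpoints at ranks 3 and 47: θ*₍3₎ = 1.081, θ*₍47₎ = 2.580.
Basic interval reflects these around x̄:
  lower = 2 × 1.822 − 2.580 = 1.064
  upper = 2 × 1.822 − 1.081 = 2.563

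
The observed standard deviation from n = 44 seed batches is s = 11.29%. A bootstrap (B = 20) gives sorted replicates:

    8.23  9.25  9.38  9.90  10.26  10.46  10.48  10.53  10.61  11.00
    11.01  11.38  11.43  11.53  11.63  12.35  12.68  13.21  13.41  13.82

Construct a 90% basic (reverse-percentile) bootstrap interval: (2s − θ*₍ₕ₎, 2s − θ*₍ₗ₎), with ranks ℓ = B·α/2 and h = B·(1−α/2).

(9.17, 14.35)

Percentile endpoints at ranks 1 and 19: θ*₍1₎ = 8.23, θ*₍19₎ = 13.41.
Basic interval reflects these around s:
  lower = 2 × 11.29 − 13.41 = 9.17
  upper = 2 × 11.29 − 8.23 = 14.35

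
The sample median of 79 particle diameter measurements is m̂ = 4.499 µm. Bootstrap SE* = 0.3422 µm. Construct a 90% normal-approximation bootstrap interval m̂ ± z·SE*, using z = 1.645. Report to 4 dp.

(3.9361, 5.0619)

Margin = 1.645 × 0.3422 = 0.56292
Interval: 4.499 ± 0.56292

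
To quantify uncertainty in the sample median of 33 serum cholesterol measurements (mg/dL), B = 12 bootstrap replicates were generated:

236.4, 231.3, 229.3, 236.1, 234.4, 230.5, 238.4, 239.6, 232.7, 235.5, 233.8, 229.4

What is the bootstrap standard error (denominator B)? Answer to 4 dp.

SE* = 3.2633

Bootstrap SE is the standard deviation of the 12 replicate medians.
Mean of replicates: (236.4 + 231.3 + 229.3 + 236.1 + 234.4 + 230.5 + 238.4 + 239.6 + 232.7 + 235.5 + 233.8 + 229.4) / 12 = 2807.40000 / 12 = 233.95000
Sum of squared deviations: (+2.45000)² + (−2.65000)² + (−4.65000)² + (+2.15000)² + (+0.45000)² + (−3.45000)² + (+4.45000)² + (+5.65000)² + (−1.25000)² + (+1.55000)² + (−0.15000)² + (−4.55000)² = 127.79000
Variance = 127.79000 / 12 = 10.64917
SE* = √10.64917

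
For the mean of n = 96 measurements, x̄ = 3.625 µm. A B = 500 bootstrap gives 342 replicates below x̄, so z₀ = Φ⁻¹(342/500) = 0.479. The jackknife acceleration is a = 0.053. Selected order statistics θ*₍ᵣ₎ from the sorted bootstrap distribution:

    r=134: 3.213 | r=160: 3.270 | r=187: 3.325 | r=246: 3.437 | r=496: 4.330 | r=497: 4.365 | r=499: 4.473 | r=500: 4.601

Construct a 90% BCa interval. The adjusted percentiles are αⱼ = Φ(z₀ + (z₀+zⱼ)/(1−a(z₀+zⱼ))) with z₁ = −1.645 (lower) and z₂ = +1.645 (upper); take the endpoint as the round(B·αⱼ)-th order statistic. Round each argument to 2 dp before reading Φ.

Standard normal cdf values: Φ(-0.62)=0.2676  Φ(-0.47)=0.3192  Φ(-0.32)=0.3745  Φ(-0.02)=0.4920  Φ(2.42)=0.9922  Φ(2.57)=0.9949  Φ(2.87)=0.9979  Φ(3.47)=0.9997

Lower: z₀ + z₁ = 0.479 + (-1.645) = -1.166; 1 − a(z₀+z₁) = 1 − (0.053)(-1.166) = 1.0618; argument = 0.479 + (-1.166)/1.0618 = -0.6191 → -0.62.
α₁ = Φ(-0.62) = 0.2676; rank = round(500 × 0.2676) = 134; θ*₍134₎ = 3.213.
Upper: z₀ + z₂ = 2.124; 1 − a(z₀+z₂) = 0.8874; argument = 2.8724 → 2.87; α₂ = 0.9979; rank = 499; θ*₍499₎ = 4.473.

(3.213, 4.473)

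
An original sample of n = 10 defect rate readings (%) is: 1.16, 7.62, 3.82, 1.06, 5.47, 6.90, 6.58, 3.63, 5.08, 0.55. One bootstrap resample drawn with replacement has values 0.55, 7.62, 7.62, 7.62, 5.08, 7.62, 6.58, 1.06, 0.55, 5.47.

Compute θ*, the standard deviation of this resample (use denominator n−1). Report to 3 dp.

Mean = 4.9770; sum of squared deviations = 85.3046
s² = 85.3046 / 9 = 9.4783
s = √9.4783 = 3.079

θ* = 3.079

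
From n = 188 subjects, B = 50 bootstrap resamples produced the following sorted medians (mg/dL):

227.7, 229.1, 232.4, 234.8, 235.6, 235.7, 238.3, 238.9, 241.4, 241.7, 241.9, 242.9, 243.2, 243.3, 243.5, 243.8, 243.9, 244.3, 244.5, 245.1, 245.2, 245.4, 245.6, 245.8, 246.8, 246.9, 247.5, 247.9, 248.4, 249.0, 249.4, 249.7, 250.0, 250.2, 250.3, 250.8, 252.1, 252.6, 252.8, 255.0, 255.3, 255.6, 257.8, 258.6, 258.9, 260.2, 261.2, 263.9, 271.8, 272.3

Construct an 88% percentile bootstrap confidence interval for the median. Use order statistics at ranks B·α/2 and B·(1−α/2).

α = 0.12; lower rank = 50 × 0.060 = 3; upper rank = 50 × 0.940 = 47.
The 3rd smallest replicate is 232.4; the 47th is 261.2.

(232.4, 261.2)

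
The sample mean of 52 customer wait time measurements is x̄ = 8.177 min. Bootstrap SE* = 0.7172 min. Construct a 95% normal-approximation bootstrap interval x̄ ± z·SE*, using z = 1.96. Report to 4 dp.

(6.7713, 9.5827)

Margin = 1.96 × 0.7172 = 1.40571
Interval: 8.177 ± 1.40571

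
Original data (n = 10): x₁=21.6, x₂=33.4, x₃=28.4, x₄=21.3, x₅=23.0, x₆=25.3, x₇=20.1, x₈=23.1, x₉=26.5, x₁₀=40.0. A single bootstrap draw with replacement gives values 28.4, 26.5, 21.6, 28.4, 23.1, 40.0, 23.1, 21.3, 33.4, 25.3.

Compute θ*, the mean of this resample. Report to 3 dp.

θ* = 27.110

Mean = (28.4 + 26.5 + 21.6 + 28.4 + 23.1 + 40.0 + 23.1 + 21.3 + 33.4 + 25.3) / 10 = 271.10 / 10 = 27.110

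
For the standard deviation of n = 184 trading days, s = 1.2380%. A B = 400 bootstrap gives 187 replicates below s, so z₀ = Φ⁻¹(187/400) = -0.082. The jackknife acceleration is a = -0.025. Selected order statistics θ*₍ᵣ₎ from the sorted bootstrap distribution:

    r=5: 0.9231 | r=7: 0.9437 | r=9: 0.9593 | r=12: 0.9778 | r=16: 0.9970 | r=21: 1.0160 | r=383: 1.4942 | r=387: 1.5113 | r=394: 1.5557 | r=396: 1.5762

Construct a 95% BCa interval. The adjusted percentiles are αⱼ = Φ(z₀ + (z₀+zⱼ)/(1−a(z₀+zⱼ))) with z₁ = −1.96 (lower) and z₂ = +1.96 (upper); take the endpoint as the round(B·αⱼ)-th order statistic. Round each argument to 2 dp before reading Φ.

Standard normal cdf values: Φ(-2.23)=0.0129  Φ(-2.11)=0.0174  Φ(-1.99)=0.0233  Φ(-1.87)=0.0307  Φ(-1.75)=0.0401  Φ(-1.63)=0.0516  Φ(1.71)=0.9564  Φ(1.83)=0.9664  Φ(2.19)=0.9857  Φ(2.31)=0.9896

(0.9231, 1.4942)

Lower: z₀ + z₁ = -0.082 + (-1.960) = -2.042; 1 − a(z₀+z₁) = 1 − (-0.025)(-2.042) = 0.9489; argument = -0.082 + (-2.042)/0.9489 = -2.2339 → -2.23.
α₁ = Φ(-2.23) = 0.0129; rank = round(400 × 0.0129) = 5; θ*₍5₎ = 0.9231.
Upper: z₀ + z₂ = 1.878; 1 − a(z₀+z₂) = 1.0470; argument = 1.7118 → 1.71; α₂ = 0.9564; rank = 383; θ*₍383₎ = 1.4942.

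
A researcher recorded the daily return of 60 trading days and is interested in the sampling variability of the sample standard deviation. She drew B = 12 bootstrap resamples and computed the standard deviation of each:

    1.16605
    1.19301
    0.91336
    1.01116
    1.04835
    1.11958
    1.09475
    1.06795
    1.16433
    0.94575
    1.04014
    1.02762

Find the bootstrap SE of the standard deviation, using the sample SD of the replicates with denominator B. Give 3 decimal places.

SE* = 0.083

Bootstrap SE is the standard deviation of the 12 replicate standard deviations.
Mean of replicates: (1.16605 + 1.19301 + 0.91336 + 1.01116 + 1.04835 + 1.11958 + 1.09475 + 1.06795 + 1.16433 + 0.94575 + 1.04014 + 1.02762) / 12 = 12.792050 / 12 = 1.066004
Sum of squared deviations: (+0.100046)² + (+0.127006)² + (−0.152644)² + (−0.054844)² + (−0.017654)² + (+0.053576)² + (+0.028746)² + (+0.001946)² + (+0.098326)² + (−0.120254)² + (−0.025864)² + (−0.038384)² = 0.082731
Variance = 0.082731 / 12 = 0.006894
SE* = √0.006894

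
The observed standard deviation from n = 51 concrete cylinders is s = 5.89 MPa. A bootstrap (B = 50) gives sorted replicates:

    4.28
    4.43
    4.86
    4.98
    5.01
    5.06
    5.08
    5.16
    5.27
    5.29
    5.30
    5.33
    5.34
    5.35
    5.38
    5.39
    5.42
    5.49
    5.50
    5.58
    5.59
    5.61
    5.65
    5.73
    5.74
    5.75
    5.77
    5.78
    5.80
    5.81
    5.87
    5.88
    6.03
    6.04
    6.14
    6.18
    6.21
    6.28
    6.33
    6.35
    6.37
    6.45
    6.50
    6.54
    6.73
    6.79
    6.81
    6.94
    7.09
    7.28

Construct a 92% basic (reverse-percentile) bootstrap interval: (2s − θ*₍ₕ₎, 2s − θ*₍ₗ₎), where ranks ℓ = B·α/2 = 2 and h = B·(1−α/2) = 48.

(4.84, 7.35)

Percentile endpoints at ranks 2 and 48: θ*₍2₎ = 4.43, θ*₍48₎ = 6.94.
Basic interval reflects these around s:
  lower = 2 × 5.89 − 6.94 = 4.84
  upper = 2 × 5.89 − 4.43 = 7.35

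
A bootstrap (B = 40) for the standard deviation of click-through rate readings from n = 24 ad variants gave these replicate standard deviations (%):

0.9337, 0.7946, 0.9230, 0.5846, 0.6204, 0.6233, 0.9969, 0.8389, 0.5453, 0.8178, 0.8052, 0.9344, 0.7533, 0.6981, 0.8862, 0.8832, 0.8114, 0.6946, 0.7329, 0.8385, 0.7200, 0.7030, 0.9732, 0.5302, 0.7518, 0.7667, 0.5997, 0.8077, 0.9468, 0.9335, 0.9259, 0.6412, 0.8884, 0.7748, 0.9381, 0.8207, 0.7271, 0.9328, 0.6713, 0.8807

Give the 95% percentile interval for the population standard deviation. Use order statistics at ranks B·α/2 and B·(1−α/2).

(0.5302, 0.9732)

Sorted replicates: 0.5302, 0.5453, 0.5846, 0.5997, 0.6204, 0.6233, 0.6412, 0.6713, 0.6946, 0.6981, 0.7030, 0.7200, 0.7271, 0.7329, 0.7518, 0.7533, 0.7667, 0.7748, 0.7946, 0.8052, 0.8077, 0.8114, 0.8178, 0.8207, 0.8385, 0.8389, 0.8807, 0.8832, 0.8862, 0.8884, 0.9230, 0.9259, 0.9328, 0.9335, 0.9337, 0.9344, 0.9381, 0.9468, 0.9732, 0.9969
α = 0.05; lower rank = 40 × 0.025 = 1; upper rank = 40 × 0.975 = 39.
The 1st smallest replicate is 0.5302; the 39th is 0.9732.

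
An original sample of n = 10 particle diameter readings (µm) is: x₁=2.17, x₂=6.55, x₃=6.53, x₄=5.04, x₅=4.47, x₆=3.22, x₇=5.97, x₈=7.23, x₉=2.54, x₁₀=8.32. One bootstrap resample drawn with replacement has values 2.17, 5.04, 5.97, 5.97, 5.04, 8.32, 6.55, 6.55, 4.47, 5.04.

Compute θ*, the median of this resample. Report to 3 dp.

θ* = 5.505

Sorted: 2.17, 4.47, 5.04, 5.04, 5.04, 5.97, 5.97, 6.55, 6.55, 8.32
Median = average of the two middle values = 5.505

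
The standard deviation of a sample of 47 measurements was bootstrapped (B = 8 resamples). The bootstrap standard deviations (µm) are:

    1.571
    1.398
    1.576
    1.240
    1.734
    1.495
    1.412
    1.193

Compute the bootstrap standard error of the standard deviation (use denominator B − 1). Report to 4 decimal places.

Bootstrap SE is the standard deviation of the 8 replicate standard deviations.
Mean of replicates: (1.571 + 1.398 + 1.576 + 1.240 + 1.734 + 1.495 + 1.412 + 1.193) / 8 = 11.619000 / 8 = 1.452375
Sum of squared deviations: (+0.118625)² + (−0.054375)² + (+0.123625)² + (−0.212375)² + (+0.281625)² + (+0.042625)² + (−0.040375)² + (−0.259375)² = 0.227450
Variance = 0.227450 / 7 = 0.032493
SE* = √0.032493

SE* = 0.1803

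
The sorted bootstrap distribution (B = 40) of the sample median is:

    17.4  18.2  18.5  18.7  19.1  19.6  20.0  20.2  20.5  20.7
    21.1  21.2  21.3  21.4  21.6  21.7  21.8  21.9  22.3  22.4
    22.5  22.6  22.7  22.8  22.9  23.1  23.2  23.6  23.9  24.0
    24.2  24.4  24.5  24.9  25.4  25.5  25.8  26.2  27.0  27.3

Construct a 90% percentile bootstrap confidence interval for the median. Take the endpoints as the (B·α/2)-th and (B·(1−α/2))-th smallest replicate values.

α = 0.10; lower rank = 40 × 0.050 = 2; upper rank = 40 × 0.950 = 38.
The 2nd smallest replicate is 18.2; the 38th is 26.2.

(18.2, 26.2)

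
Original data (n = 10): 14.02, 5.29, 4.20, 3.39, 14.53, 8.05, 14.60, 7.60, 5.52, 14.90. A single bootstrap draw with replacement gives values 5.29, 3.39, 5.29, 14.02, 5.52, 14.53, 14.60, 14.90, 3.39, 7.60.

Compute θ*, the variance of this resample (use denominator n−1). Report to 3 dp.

Mean = 8.8530; sum of squared deviations = 226.2780
s² = 226.2780 / 9 = 25.1420

θ* = 25.142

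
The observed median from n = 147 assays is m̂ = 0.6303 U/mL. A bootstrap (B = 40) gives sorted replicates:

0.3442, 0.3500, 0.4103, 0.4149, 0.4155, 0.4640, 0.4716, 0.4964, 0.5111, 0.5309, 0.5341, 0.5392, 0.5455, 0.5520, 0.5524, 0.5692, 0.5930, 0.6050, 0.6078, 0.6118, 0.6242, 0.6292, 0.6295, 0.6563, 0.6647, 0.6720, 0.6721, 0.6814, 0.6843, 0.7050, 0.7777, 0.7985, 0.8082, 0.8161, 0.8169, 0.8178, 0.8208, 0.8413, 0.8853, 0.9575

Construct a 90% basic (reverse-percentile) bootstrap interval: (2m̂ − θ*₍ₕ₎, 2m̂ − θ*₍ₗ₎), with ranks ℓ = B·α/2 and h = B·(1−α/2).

(0.4193, 0.9106)

Percentile endpoints at ranks 2 and 38: θ*₍2₎ = 0.3500, θ*₍38₎ = 0.8413.
Basic interval reflects these around m̂:
  lower = 2 × 0.6303 − 0.8413 = 0.4193
  upper = 2 × 0.6303 − 0.3500 = 0.9106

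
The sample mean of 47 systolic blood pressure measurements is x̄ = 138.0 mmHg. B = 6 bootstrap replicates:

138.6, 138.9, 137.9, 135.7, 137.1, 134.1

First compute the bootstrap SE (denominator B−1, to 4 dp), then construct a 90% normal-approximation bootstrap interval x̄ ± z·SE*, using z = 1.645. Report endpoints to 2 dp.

(134.96, 141.04)

Mean of replicates = 137.0500; sum of squared deviations = 17.0750; SE* = √(17.0750/5) = 1.8480
Margin = 1.645 × 1.8480 = 3.040
Interval: 138.0 ± 3.040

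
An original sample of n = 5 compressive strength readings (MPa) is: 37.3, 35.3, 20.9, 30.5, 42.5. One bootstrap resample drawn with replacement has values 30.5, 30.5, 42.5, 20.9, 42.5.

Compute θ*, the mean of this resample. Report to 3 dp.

θ* = 33.380

Mean = (30.5 + 30.5 + 42.5 + 20.9 + 42.5) / 5 = 166.90 / 5 = 33.380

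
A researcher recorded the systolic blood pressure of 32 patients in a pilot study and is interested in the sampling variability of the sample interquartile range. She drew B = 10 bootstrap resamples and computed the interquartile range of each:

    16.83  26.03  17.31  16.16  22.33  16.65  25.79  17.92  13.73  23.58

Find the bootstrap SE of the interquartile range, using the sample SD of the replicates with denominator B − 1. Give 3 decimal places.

SE* = 4.393

Bootstrap SE is the standard deviation of the 10 replicate interquartile ranges.
Mean of replicates: (16.83 + 26.03 + 17.31 + 16.16 + 22.33 + 16.65 + 25.79 + 17.92 + 13.73 + 23.58) / 10 = 196.3300 / 10 = 19.6330
Sum of squared deviations: (−2.8030)² + (+6.3970)² + (−2.3230)² + (−3.4730)² + (+2.6970)² + (−2.9830)² + (+6.1570)² + (−1.7130)² + (−5.9030)² + (+3.9470)² = 173.6758
Variance = 173.6758 / 9 = 19.2973
SE* = √19.2973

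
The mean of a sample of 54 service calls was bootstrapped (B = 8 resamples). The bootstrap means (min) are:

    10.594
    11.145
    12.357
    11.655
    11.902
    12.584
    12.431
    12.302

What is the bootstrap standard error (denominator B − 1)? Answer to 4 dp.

SE* = 0.7020

Bootstrap SE is the standard deviation of the 8 replicate means.
Mean of replicates: (10.594 + 11.145 + 12.357 + 11.655 + 11.902 + 12.584 + 12.431 + 12.302) / 8 = 94.97000 / 8 = 11.87125
Sum of squared deviations: (−1.27725)² + (−0.72625)² + (+0.48575)² + (−0.21625)² + (+0.03075)² + (+0.71275)² + (+0.55975)² + (+0.43075)² = 3.44935
Variance = 3.44935 / 7 = 0.49276
SE* = √0.49276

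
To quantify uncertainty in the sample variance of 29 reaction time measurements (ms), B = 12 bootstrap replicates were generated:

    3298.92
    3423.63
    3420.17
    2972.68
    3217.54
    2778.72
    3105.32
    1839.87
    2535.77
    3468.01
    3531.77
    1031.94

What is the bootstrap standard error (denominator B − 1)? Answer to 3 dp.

Bootstrap SE is the standard deviation of the 12 replicate variances.
Mean of replicates: (3298.92 + 3423.63 + 3420.17 + 2972.68 + 3217.54 + 2778.72 + 3105.32 + 1839.87 + 2535.77 + 3468.01 + 3531.77 + 1031.94) / 12 = 34624.3400 / 12 = 2885.3617
Sum of squared deviations: (+413.5583)² + (+538.2683)² + (+534.8083)² + (+87.3183)² + (+332.1783)² + (−106.6417)² + (+219.9583)² + (−1045.4917)² + (−349.5917)² + (+582.6483)² + (+646.4083)² + (−1853.4217)² = 6332266.1438
Variance = 6332266.1438 / 11 = 575660.5585
SE* = √575660.5585

SE* = 758.723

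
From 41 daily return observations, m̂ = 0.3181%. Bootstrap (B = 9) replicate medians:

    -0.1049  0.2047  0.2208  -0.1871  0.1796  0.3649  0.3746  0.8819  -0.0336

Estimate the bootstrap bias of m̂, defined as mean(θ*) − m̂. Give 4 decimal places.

bias = −0.1069

mean(θ*) = ((-0.1049) + 0.2047 + 0.2208 + (-0.1871) + 0.1796 + 0.3649 + 0.3746 + 0.8819 + (-0.0336)) / 9 = 0.21121
bias = 0.21121 − 0.3181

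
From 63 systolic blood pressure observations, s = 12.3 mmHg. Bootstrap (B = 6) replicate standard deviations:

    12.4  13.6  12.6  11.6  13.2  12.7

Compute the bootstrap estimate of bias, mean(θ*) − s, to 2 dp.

mean(θ*) = (12.4 + 13.6 + 12.6 + 11.6 + 13.2 + 12.7) / 6 = 12.683
bias = 12.683 − 12.3

bias = +0.38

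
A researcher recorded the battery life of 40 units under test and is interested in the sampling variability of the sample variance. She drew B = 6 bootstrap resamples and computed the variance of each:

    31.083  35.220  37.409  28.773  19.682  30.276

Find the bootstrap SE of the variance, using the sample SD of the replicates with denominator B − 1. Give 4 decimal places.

Bootstrap SE is the standard deviation of the 6 replicate variances.
Mean of replicates: (31.083 + 35.220 + 37.409 + 28.773 + 19.682 + 30.276) / 6 = 182.44300 / 6 = 30.40717
Sum of squared deviations: (+0.67583)² + (+4.81283)² + (+7.00183)² + (−1.63417)² + (−10.72517)² + (−0.13117)² = 190.36269
Variance = 190.36269 / 5 = 38.07254
SE* = √38.07254

SE* = 6.1703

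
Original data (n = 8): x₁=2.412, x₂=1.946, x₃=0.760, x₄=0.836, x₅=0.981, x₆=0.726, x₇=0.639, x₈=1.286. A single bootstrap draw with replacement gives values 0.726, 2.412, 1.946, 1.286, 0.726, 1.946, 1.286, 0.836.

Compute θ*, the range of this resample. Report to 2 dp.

Range = 2.412 − 0.726 = 1.69

θ* = 1.69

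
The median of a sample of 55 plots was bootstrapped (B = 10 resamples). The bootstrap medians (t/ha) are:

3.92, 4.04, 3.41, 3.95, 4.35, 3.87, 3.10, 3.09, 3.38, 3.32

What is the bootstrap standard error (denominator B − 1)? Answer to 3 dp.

SE* = 0.436

Bootstrap SE is the standard deviation of the 10 replicate medians.
Mean of replicates: (3.92 + 4.04 + 3.41 + 3.95 + 4.35 + 3.87 + 3.10 + 3.09 + 3.38 + 3.32) / 10 = 36.4300 / 10 = 3.6430
Sum of squared deviations: (+0.2770)² + (+0.3970)² + (−0.2330)² + (+0.3070)² + (+0.7070)² + (+0.2270)² + (−0.5430)² + (−0.5530)² + (−0.2630)² + (−0.3230)² = 1.7084
Variance = 1.7084 / 9 = 0.1898
SE* = √0.1898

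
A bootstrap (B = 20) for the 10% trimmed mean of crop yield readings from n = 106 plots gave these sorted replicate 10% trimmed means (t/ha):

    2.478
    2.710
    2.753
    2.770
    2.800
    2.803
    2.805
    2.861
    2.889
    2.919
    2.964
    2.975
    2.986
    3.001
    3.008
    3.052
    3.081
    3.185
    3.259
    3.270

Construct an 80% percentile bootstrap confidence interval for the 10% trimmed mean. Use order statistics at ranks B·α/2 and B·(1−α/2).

α = 0.20; lower rank = 20 × 0.100 = 2; upper rank = 20 × 0.900 = 18.
The 2nd smallest replicate is 2.710; the 18th is 3.185.

(2.710, 3.185)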